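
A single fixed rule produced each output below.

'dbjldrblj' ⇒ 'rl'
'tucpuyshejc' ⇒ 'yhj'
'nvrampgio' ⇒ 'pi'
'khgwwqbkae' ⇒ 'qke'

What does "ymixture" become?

ue

What's happening: keep every other character starting from the second (positions 2nd, 4th, 6th, ...), then delete the first 2 characters.
Starting from "ymixture": after the first operation, "mxue"; after the second, "ue".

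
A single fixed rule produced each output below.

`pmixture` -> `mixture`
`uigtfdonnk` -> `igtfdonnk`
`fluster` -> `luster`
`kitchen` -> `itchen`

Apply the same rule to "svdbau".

Rule — delete the first character.
For "svdbau" the result is "vdbau".

vdbau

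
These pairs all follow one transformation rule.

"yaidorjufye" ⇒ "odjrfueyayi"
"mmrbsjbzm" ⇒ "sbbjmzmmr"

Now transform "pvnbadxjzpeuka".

The transformation: move the first 3 characters to the end (rotate left by 3), then swap each adjacent pair of characters (1↔2, 3↔4, ...).
For "pvnbadxjzpeuka" the result is "abxdzjepkupanv".

abxdzjepkupanv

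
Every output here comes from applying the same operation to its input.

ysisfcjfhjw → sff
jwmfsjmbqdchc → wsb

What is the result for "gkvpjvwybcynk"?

Each output is the input with this applied: delete the last 3 characters, then keep one character in every 3, starting at position 2 (positions 2nd, 5th, 8th, ...).
Applying both steps to "gkvpjvwybcynk": "gkvpjvwybc", then "kjy".

kjy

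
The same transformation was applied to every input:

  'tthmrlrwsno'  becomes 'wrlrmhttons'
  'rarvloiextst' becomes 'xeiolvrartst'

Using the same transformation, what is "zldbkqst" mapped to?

kbdlztsq

In each case the input is transformed by: move the last 3 characters to the front (rotate right by 3), then reverse the string.
"zldbkqst" → "qstzldbk" → "kbdlztsq".
(Check on "tthmrlrwsno": → "snotthmrlrw" → "wrlrmhttons" ✓)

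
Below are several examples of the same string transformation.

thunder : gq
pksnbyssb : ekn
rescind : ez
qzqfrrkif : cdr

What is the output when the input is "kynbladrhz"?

zmt

What's happening: shift every letter 12 places forward in the alphabet (wrapping around), then keep one character in every 3, starting at position 3 (positions 3rd, 6th, 9th, ...).
"kynbladrhz" → "wkznxmpdtl" → "zmt".
(Check on "rescind": → "dqeouzp" → "ez" ✓)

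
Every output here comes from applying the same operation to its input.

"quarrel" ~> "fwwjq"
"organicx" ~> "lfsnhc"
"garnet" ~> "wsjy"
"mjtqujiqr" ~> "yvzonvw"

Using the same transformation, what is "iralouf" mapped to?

In each case the input is transformed by: shift every letter 5 places forward in the alphabet (wrapping around), then delete the first 2 characters.
Starting from "iralouf": after the first operation, "nwfqtzk"; after the second, "fqtzk".
(Check on "garnet": → "lfwsjy" → "wsjy" ✓)

fqtzk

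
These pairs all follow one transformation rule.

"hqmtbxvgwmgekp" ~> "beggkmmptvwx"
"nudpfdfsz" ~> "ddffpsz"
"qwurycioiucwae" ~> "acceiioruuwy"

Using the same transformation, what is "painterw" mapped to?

einrtw

What's happening: delete the first 2 characters, then sort the characters into alphabetical order.
For "painterw", step one produces "interw"; step two turns that into "einrtw".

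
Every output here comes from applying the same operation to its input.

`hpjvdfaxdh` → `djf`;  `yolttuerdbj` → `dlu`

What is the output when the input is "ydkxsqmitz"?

tkq

The pattern: keep one character in every 3, starting at position 3 (positions 3rd, 6th, 9th, ...), then move the last character to the front.
Working it through for "ydkxsqmitz": intermediate "kqt", final "tkq".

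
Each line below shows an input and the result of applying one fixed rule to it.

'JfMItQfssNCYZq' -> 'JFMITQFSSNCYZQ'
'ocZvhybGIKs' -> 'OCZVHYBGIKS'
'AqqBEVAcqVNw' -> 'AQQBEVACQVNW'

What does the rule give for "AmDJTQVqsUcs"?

AMDJTQVQSUCS

Each output is the input with this applied: convert every letter to uppercase.
Doing the same to "AmDJTQVqsUcs": "AMDJTQVQSUCS".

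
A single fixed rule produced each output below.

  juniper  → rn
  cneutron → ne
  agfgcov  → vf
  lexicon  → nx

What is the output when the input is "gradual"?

Each output is the input with this applied: move the last 3 characters to the front (rotate right by 3), then keep one character in every 3, starting at position 3 (positions 3rd, 6th, 9th, ...).
"gradual" → "ualgrad" → "la".

la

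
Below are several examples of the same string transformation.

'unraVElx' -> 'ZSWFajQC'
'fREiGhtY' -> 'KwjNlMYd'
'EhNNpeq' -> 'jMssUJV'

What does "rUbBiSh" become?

WzGgNxM

The rule is to shift every letter 5 places forward in the alphabet (wrapping around), then flip the case of every letter.
On "rUbBiSh": the first step gives "wZgGnXm", and the second then gives "WzGgNxM".
(Check on "fREiGhtY": → "kWJnLmyD" → "KwjNlMYd" ✓)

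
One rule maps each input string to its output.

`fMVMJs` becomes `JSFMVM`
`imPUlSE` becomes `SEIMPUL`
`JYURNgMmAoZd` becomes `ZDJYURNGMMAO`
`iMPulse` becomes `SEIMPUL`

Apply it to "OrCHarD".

RDORCHA

Looking at the pairs, the operation is to move the last 2 characters to the front (rotate right by 2), then convert every letter to uppercase.
"OrCHarD" → "rDOrCHa" → "RDORCHA".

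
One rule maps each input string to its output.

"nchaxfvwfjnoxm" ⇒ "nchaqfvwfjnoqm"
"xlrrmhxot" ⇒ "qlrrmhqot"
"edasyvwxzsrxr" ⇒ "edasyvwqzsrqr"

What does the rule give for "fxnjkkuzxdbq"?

fqnjkkuzqdbq

The pattern: replace every "x" with "q".
For "fxnjkkuzxdbq" the result is "fqnjkkuzqdbq".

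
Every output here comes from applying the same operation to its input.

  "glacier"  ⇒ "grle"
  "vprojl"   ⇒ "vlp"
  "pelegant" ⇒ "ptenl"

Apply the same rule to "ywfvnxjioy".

yywofiv

What's happening: take characters alternately from the front and the back (1st, last, 2nd, 2nd-last, ...), then delete the last 3 characters.
Doing the same to "ywfvnxjioy": "yywofiv".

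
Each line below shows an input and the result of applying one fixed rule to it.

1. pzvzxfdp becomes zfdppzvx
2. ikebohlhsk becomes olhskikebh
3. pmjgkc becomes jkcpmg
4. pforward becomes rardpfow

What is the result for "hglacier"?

In each case the input is transformed by: swap the front and back halves of the string, then swap the first and last characters.
For "hglacier", step one produces "cierhgla"; step two turns that into "aierhglc".

aierhglc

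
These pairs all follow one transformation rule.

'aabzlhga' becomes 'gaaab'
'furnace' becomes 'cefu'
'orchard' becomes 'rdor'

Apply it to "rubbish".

The rule is to move the last 2 characters to the front (rotate right by 2), then delete the last 3 characters.
Working it through for "rubbish": intermediate "shrubbi", final "shru".

shru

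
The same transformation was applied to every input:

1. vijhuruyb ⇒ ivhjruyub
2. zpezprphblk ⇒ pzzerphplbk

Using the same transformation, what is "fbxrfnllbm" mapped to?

bfrxnfllmb

The rule is to swap each adjacent pair of characters (1↔2, 3↔4, ...).
On "fbxrfnllbm" that produces "bfrxnfllmb".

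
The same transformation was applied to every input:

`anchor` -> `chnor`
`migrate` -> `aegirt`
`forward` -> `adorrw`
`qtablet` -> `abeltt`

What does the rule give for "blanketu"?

In each case the input is transformed by: delete the first character, then sort the characters into alphabetical order.
On "blanketu": the first step gives "lanketu", and the second then gives "aeklntu".
(Check on "forward": → "orward" → "adorrw" ✓)

aeklntu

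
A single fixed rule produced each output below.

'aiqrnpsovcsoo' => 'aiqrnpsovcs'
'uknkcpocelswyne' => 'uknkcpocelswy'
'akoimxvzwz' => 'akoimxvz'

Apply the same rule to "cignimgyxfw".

The pattern: delete the last 2 characters.
For "cignimgyxfw" the result is "cignimgyx".

cignimgyx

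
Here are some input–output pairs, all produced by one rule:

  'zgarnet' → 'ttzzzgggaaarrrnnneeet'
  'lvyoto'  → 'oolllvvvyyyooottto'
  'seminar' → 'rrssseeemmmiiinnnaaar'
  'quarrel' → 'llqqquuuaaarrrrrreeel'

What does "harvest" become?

tthhhaaarrrvvveeessst

Rule — repeat every character 3 times, then move the last 2 characters to the front (rotate right by 2).
Working it through for "harvest": intermediate "hhhaaarrrvvveeesssttt", final "tthhhaaarrrvvveeessst".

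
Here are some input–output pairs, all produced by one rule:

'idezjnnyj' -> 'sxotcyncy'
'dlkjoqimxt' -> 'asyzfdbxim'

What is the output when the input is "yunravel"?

jngckpat

Rule — shift every letter 11 places backward in the alphabet (wrapping around), then swap each adjacent pair of characters (1↔2, 3↔4, ...).
"yunravel" → "njcgpkta" → "jngckpat".
(Check on "idezjnnyj": → "xstoyccny" → "sxotcyncy" ✓)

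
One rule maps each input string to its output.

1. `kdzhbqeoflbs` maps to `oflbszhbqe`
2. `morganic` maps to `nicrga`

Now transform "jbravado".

adorav

The rule is to delete the first 2 characters, then swap the front and back halves of the string.
"jbravado" → "adorav".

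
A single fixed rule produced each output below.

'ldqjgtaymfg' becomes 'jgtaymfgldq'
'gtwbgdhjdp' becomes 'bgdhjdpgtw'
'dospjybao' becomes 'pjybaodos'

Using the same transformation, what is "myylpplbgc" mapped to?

What's happening: move the first 3 characters to the end (rotate left by 3).
Applying that to "myylpplbgc" gives "lpplbgcmyy".

lpplbgcmyy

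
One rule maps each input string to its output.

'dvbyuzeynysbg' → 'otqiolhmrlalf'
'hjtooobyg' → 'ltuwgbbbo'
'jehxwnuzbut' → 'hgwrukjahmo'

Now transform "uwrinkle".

yrhjevax

Each output is the input with this applied: shift every letter 13 places forward in the alphabet (wrapping around) — i.e. ROT13, then move the last 2 characters to the front (rotate right by 2).
So "uwrinkle" becomes "yrhjevax".
(Check on "dvbyuzeynysbg": → "qiolhmrlalfot" → "otqiolhmrlalf" ✓)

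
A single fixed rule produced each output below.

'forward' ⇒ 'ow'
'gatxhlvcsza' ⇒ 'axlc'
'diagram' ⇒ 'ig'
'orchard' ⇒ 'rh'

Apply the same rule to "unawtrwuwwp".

What's happening: delete the last 2 characters, then keep every other character starting from the second (positions 2nd, 4th, 6th, ...).
Working it through for "unawtrwuwwp": intermediate "unawtrwuw", final "nwru".

nwru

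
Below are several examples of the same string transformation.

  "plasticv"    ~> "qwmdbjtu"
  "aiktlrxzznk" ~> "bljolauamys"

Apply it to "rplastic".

sdqjmubt

Each output is the input with this applied: shift every letter 1 place forward in the alphabet (wrapping around), then take characters alternately from the front and the back (1st, last, 2nd, 2nd-last, ...).
On "rplastic": the first step gives "sqmbtujd", and the second then gives "sdqjmubt".
(Check on "plasticv": → "qmbtujdw" → "qwmdbjtu" ✓)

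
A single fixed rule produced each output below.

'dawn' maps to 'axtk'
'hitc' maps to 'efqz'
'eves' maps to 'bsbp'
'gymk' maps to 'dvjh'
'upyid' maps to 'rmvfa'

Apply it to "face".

The rule is to shift every letter 3 places backward in the alphabet (wrapping around).
Doing the same to "face": "cxzb".

cxzb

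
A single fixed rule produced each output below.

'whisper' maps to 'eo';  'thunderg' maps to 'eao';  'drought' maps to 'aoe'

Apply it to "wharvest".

What's happening: shift every letter 3 places backward in the alphabet (wrapping around), then keep only the vowels.
For "wharvest" the result is "eo".

eo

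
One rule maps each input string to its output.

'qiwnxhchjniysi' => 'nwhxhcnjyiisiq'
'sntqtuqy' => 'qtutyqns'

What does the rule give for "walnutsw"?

nltuwsaw

The transformation: swap each adjacent pair of characters (1↔2, 3↔4, ...), then move the first 2 characters to the end (rotate left by 2).
Working it through for "walnutsw": intermediate "awnltuws", final "nltuwsaw".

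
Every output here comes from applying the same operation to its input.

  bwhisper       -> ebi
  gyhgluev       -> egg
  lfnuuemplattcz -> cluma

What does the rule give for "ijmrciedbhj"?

The pattern: keep one character in every 3, starting at position 1 (positions 1st, 4th, 7th, ...), then move the last character to the front.
"ijmrciedbhj" → "ireh" → "hire".

hire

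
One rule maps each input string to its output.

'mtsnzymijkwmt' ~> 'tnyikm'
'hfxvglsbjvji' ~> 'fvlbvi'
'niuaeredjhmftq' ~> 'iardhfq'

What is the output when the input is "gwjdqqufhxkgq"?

In each case the input is transformed by: keep every other character starting from the second (positions 2nd, 4th, 6th, ...).
Doing the same to "gwjdqqufhxkgq": "wdqfxg".

wdqfxg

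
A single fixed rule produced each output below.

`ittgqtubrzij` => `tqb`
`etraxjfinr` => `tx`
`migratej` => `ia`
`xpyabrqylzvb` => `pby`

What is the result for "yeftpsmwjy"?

ep

Each output is the input with this applied: keep one character in every 3, starting at position 2 (positions 2nd, 5th, 8th, ...), then delete the last character.
Applying both steps to "yeftpsmwjy": "epw", then "ep".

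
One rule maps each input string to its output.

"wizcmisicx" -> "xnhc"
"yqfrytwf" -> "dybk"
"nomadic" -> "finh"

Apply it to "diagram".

Each output is the input with this applied: shift every letter 5 places forward in the alphabet (wrapping around), then keep only the last 4 characters.
Starting from "diagram": after the first operation, "inflwfr"; after the second, "lwfr".

lwfr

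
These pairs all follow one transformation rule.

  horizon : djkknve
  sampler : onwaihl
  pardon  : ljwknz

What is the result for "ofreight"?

kpbdncae

What's happening: shift every letter 4 places backward in the alphabet (wrapping around), then take characters alternately from the front and the back (1st, last, 2nd, 2nd-last, ...).
"ofreight" → "kbnaecdp" → "kpbdncae".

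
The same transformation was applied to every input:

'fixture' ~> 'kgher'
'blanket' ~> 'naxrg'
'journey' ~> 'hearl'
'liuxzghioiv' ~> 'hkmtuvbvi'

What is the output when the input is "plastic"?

The transformation: shift every letter 13 places forward in the alphabet (wrapping around) — i.e. ROT13, then delete the first 2 characters.
Applying both steps to "plastic": "cynfgvp", then "nfgvp".

nfgvp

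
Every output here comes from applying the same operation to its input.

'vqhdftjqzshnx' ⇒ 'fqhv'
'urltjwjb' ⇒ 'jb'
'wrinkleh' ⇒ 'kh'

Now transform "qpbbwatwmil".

wwl

Rule — move the first 2 characters to the end (rotate left by 2), then keep one character in every 3, starting at position 3 (positions 3rd, 6th, 9th, ...).
"qpbbwatwmil" → "bbwatwmilqp" → "wwl".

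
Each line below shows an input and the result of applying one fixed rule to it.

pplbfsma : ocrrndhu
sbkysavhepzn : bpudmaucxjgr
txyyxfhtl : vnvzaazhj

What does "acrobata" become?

Each output is the input with this applied: shift every letter 2 places forward in the alphabet (wrapping around), then move the last 2 characters to the front (rotate right by 2).
"acrobata" → "cetqdcvc" → "vccetqdc".

vccetqdc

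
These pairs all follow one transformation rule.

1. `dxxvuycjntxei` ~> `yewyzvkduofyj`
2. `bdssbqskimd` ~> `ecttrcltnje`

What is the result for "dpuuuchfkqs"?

qevvdvgirlt

In each case the input is transformed by: shift every letter 1 place forward in the alphabet (wrapping around), then swap each adjacent pair of characters (1↔2, 3↔4, ...).
Starting from "dpuuuchfkqs": after the first operation, "eqvvvdiglrt"; after the second, "qevvdvgirlt".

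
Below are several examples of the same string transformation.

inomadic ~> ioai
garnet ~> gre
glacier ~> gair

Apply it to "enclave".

ecae

The transformation: keep every other character starting from the first (positions 1st, 3rd, 5th, ...).
Applying that to "enclave" gives "ecae".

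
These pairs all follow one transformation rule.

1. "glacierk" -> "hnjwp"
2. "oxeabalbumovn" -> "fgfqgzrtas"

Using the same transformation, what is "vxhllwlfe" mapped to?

The pattern: shift every letter 5 places forward in the alphabet (wrapping around), then delete the first 3 characters.
On "vxhllwlfe": the first step gives "acmqqbqkj", and the second then gives "qqbqkj".

qqbqkj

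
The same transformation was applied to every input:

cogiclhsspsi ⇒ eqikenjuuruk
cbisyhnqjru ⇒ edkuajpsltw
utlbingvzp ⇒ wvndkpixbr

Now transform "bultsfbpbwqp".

Each output is the input with this applied: shift every letter 2 places forward in the alphabet (wrapping around).
"bultsfbpbwqp" → "dwnvuhdrdysr".

dwnvuhdrdysr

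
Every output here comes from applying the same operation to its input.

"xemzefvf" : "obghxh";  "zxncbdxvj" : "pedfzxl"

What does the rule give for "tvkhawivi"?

mjcykxk

The transformation: shift every letter 2 places forward in the alphabet (wrapping around), then delete the first 2 characters.
On "tvkhawivi" that produces "mjcykxk".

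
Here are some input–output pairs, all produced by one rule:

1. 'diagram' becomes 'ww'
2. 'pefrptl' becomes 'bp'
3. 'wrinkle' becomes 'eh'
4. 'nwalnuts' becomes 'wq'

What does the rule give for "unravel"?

na

The transformation: keep one character in every 3, starting at position 3 (positions 3rd, 6th, 9th, ...), then shift every letter 4 places backward in the alphabet (wrapping around).
"unravel" → "re" → "na".
(Check on "pefrptl": → "ft" → "bp" ✓)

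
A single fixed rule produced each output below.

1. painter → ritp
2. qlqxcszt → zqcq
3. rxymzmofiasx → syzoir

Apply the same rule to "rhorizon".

ooir

The pattern: keep every other character starting from the first (positions 1st, 3rd, 5th, ...), then swap the first and last characters.
Starting from "rhorizon": after the first operation, "roio"; after the second, "ooir".
(Check on "painter": → "pitr" → "ritp" ✓)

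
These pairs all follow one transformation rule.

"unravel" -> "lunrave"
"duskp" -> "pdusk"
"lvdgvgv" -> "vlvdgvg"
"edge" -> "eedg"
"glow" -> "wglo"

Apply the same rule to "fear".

Looking at the pairs, the operation is to move the last character to the front.
Applying that to "fear" gives "rfea".

rfea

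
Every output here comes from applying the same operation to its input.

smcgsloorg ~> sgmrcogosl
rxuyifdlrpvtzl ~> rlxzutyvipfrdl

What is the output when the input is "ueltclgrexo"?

uoexletrcgl

Rule — take characters alternately from the front and the back (1st, last, 2nd, 2nd-last, ...).
So "ueltclgrexo" becomes "uoexletrcgl".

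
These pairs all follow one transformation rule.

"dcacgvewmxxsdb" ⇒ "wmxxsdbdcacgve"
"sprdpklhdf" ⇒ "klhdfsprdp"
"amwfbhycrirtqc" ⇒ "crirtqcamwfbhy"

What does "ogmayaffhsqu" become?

Looking at the pairs, the operation is to swap the front and back halves of the string.
So "ogmayaffhsqu" becomes "ffhsquogmaya".

ffhsquogmaya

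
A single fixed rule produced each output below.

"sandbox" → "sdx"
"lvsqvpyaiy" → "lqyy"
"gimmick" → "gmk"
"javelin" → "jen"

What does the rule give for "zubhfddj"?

Rule — keep one character in every 3, starting at position 1 (positions 1st, 4th, 7th, ...).
"zubhfddj" → "zhd".

zhd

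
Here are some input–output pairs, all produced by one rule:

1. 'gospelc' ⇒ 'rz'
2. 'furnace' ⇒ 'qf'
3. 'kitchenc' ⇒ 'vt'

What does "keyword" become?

The rule is to shift every letter 11 places forward in the alphabet (wrapping around), then keep only the first 2 characters.
Starting from "keyword": after the first operation, "vpjhzco"; after the second, "vp".

vp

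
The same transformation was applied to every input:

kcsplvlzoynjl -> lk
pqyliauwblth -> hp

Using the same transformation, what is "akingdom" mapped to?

ma

The rule is to move the last character to the front, then keep only the first 2 characters.
"akingdom" → "makingdo" → "ma".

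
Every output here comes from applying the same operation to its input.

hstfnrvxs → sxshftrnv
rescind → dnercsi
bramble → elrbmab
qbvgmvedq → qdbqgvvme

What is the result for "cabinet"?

The pattern: move the last 2 characters to the front (rotate right by 2), then swap each adjacent pair of characters (1↔2, 3↔4, ...).
Working it through for "cabinet": intermediate "etcabin", final "teacibn".

teacibn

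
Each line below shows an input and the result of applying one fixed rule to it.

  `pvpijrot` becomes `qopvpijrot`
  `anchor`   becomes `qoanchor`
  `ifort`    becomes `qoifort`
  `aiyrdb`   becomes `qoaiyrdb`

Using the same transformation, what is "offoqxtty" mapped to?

The rule is to prepend "qo".
Doing the same to "offoqxtty": "qooffoqxtty".

qooffoqxtty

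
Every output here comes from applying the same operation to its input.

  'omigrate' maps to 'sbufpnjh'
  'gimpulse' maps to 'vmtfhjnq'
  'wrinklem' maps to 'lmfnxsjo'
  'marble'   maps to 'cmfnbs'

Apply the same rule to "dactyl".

uzmebd

Rule — shift every letter 1 place forward in the alphabet (wrapping around), then swap the front and back halves of the string.
Starting from "dactyl": after the first operation, "ebduzm"; after the second, "uzmebd".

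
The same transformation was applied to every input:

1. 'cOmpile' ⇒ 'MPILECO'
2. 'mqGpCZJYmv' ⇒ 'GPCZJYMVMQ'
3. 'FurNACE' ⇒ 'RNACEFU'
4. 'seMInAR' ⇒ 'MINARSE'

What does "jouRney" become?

URNEYJO

The transformation: move the first 2 characters to the end (rotate left by 2), then convert every letter to uppercase.
Applying both steps to "jouRney": "uRneyjo", then "URNEYJO".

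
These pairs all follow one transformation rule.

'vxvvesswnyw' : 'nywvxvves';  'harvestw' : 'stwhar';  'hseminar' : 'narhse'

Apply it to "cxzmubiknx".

The pattern: move the last 3 characters to the front (rotate right by 3), then delete the last 2 characters.
On "cxzmubiknx": the first step gives "knxcxzmubi", and the second then gives "knxcxzmu".

knxcxzmu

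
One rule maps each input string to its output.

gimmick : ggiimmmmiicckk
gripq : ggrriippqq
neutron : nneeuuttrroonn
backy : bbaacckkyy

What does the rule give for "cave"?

ccaavvee

In each case the input is transformed by: double every character.
Applying that to "cave" gives "ccaavvee".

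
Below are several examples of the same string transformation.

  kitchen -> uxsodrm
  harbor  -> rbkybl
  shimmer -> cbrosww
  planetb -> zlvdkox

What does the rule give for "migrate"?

wosdqkb

In each case the input is transformed by: take characters alternately from the front and the back (1st, last, 2nd, 2nd-last, ...), then shift every letter 10 places forward in the alphabet (wrapping around).
Applying both steps to "migrate": "meitgar", then "wosdqkb".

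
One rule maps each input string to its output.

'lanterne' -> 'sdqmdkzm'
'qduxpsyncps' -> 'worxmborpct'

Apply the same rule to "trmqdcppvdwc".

Looking at the pairs, the operation is to shift every letter 1 place backward in the alphabet (wrapping around), then move the first 3 characters to the end (rotate left by 3).
Working it through for "trmqdcppvdwc": intermediate "sqlpcbooucvb", final "pcbooucvbsql".

pcbooucvbsql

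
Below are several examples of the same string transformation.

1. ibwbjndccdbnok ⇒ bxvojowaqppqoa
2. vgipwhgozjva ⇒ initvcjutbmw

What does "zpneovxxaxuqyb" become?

lomcarbikknkhd

Rule — move the last 2 characters to the front (rotate right by 2), then shift every letter 13 places forward in the alphabet (wrapping around) — i.e. ROT13.
Doing the same to "zpneovxxaxuqyb": "lomcarbikknkhd".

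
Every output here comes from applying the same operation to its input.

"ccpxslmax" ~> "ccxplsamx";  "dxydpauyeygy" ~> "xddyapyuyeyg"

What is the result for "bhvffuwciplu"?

What's happening: swap each adjacent pair of characters (1↔2, 3↔4, ...).
On "bhvffuwciplu" that produces "hbfvufcwpiul".

hbfvufcwpiul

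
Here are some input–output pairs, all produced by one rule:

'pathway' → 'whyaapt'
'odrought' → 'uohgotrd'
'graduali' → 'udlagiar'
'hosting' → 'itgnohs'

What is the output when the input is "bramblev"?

bmelbvar

What's happening: move the first 3 characters to the end (rotate left by 3), then swap each adjacent pair of characters (1↔2, 3↔4, ...).
So "bramblev" becomes "bmelbvar".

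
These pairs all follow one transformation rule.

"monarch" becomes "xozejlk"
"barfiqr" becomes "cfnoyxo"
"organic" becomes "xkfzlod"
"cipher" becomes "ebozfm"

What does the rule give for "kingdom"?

The pattern: move the first 3 characters to the end (rotate left by 3), then shift every letter 3 places backward in the alphabet (wrapping around).
For "kingdom", step one produces "gdomkin"; step two turns that into "daljhfk".

daljhfk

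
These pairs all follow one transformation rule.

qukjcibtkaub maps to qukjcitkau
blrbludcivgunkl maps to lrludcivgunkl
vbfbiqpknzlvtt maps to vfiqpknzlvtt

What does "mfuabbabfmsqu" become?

mfuaafmsqu

Looking at the pairs, the operation is to remove every "b".
So "mfuabbabfmsqu" becomes "mfuaafmsqu".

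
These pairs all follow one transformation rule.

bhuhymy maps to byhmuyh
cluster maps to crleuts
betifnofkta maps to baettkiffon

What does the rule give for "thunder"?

What's happening: take characters alternately from the front and the back (1st, last, 2nd, 2nd-last, ...).
Applying that to "thunder" gives "trheudn".

trheudn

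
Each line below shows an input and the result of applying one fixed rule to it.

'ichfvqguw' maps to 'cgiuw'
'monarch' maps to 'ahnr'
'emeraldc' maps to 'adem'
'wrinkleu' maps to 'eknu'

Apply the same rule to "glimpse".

eims

In each case the input is transformed by: sort the characters into alphabetical order, then keep every other character starting from the first (positions 1st, 3rd, 5th, ...).
Starting from "glimpse": after the first operation, "egilmps"; after the second, "eims".
(Check on "monarch": → "achmnor" → "ahnr" ✓)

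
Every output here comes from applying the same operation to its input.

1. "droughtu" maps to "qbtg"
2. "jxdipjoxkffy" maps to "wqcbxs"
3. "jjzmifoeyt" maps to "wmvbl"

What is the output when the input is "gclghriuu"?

Rule — keep every other character starting from the first (positions 1st, 3rd, 5th, ...), then shift every letter 13 places forward in the alphabet (wrapping around) — i.e. ROT13.
Applying both steps to "gclghriuu": "glhiu", then "tyuvh".

tyuvh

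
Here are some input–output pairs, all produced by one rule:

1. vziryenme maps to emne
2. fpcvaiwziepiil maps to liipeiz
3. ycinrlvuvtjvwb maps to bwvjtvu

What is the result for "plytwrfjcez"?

zecjf

Rule — take characters alternately from the front and the back (1st, last, 2nd, 2nd-last, ...), then keep every other character starting from the second (positions 2nd, 4th, 6th, ...).
Applying that to "plytwrfjcez" gives "zecjf".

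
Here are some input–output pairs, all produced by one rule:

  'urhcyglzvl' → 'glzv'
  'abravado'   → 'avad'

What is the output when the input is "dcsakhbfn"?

In each case the input is transformed by: delete the last character, then keep only the last 4 characters.
"dcsakhbfn" → "dcsakhbf" → "khbf".

khbf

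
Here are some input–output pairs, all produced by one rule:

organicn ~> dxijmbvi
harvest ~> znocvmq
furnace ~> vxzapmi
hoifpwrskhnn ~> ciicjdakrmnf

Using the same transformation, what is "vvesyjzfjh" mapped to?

What's happening: shift every letter 5 places backward in the alphabet (wrapping around), then move the last 3 characters to the front (rotate right by 3).
On "vvesyjzfjh": the first step gives "qqznteuaec", and the second then gives "aecqqznteu".

aecqqznteu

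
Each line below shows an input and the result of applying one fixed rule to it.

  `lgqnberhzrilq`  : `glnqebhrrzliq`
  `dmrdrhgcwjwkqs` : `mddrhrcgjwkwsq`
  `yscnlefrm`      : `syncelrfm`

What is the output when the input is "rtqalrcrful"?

traqrlrcufl

Each output is the input with this applied: swap each adjacent pair of characters (1↔2, 3↔4, ...).
For "rtqalrcrful" the result is "traqrlrcufl".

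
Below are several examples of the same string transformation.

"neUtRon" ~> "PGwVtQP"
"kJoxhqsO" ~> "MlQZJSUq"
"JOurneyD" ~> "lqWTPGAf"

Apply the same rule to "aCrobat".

CeTQDCV

Looking at the pairs, the operation is to flip the case of every letter, then shift every letter 2 places forward in the alphabet (wrapping around).
For "aCrobat", step one produces "AcROBAT"; step two turns that into "CeTQDCV".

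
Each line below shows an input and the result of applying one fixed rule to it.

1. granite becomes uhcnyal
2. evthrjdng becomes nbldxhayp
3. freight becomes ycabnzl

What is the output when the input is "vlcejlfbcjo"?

The pattern: shift every letter 6 places backward in the alphabet (wrapping around), then move the first 2 characters to the end (rotate left by 2).
"vlcejlfbcjo" → "pfwydfzvwdi" → "wydfzvwdipf".
(Check on "granite": → "aluhcny" → "uhcnyal" ✓)

wydfzvwdipf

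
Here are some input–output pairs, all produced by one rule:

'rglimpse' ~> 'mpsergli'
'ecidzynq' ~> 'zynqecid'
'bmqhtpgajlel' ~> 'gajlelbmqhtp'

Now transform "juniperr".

Rule — swap the front and back halves of the string.
On "juniperr" that produces "perrjuni".

perrjuni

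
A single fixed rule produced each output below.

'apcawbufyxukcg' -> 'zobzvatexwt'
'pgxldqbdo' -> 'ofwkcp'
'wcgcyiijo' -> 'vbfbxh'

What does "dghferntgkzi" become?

cfgedqmsf

The pattern: shift every letter 1 place backward in the alphabet (wrapping around), then delete the last 3 characters.
On "dghferntgkzi": the first step gives "cfgedqmsfjyh", and the second then gives "cfgedqmsf".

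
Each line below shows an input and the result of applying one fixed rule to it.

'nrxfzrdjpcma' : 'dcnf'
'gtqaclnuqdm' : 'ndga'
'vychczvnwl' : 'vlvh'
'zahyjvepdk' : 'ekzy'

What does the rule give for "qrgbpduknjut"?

ujqb

What's happening: keep one character in every 3, starting at position 1 (positions 1st, 4th, 7th, ...), then swap the front and back halves of the string.
Working it through for "qrgbpduknjut": intermediate "qbuj", final "ujqb".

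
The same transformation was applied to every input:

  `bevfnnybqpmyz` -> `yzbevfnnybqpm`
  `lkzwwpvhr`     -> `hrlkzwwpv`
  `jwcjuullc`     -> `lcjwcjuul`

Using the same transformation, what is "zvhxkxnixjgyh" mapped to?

The pattern: move the last 2 characters to the front (rotate right by 2).
So "zvhxkxnixjgyh" becomes "yhzvhxkxnixjg".

yhzvhxkxnixjg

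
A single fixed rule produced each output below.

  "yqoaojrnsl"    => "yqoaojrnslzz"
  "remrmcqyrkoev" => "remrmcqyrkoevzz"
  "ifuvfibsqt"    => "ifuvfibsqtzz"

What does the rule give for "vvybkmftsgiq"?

vvybkmftsgiqzz

What's happening: append "zz".
On "vvybkmftsgiq" that produces "vvybkmftsgiqzz".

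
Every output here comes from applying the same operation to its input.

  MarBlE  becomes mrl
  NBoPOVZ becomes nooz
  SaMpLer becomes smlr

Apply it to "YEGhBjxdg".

ygbxg

In each case the input is transformed by: keep every other character starting from the first (positions 1st, 3rd, 5th, ...), then convert every letter to lowercase.
For "YEGhBjxdg" the result is "ygbxg".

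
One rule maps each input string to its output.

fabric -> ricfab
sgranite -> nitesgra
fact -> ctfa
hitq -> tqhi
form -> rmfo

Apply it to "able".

The rule is to swap the front and back halves of the string.
On "able" that produces "leab".

leab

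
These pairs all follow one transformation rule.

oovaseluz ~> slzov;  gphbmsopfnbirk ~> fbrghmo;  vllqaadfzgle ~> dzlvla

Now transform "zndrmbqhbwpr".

The rule is to keep every other character starting from the first (positions 1st, 3rd, 5th, ...), then move the last 3 characters to the front (rotate right by 3).
"zndrmbqhbwpr" → "zdmqbp" → "qbpzdm".

qbpzdm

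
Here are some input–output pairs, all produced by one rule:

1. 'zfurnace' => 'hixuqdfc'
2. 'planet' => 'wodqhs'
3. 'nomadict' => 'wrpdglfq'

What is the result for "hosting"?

jrvwlqk

The rule is to swap the first and last characters, then shift every letter 3 places forward in the alphabet (wrapping around).
Applying both steps to "hosting": "gostinh", then "jrvwlqk".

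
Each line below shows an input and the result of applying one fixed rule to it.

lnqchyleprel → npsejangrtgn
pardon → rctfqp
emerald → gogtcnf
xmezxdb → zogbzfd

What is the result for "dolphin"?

The pattern: shift every letter 2 places forward in the alphabet (wrapping around).
For "dolphin" the result is "fqnrjkp".

fqnrjkp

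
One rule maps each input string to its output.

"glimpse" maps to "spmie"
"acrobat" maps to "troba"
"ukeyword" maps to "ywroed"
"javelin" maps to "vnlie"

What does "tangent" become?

In each case the input is transformed by: delete the first 2 characters, then sort the characters into reverse alphabetical order.
Applying both steps to "tangent": "ngent", then "tnnge".

tnnge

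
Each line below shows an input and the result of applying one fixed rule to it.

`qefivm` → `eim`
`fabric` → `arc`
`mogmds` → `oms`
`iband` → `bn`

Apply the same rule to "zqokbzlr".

The pattern: keep every other character starting from the second (positions 2nd, 4th, 6th, ...).
So "zqokbzlr" becomes "qkzr".

qkzr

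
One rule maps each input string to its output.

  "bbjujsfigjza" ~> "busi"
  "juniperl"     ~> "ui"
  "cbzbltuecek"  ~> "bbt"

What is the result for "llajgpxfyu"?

In each case the input is transformed by: keep every other character starting from the second (positions 2nd, 4th, 6th, ...), then delete the last 2 characters.
"llajgpxfyu" → "ljpfu" → "ljp".

ljp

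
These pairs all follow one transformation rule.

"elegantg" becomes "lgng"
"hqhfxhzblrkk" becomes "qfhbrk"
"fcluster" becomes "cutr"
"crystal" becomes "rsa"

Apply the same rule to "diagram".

iga

In each case the input is transformed by: keep every other character starting from the second (positions 2nd, 4th, 6th, ...).
So "diagram" becomes "iga".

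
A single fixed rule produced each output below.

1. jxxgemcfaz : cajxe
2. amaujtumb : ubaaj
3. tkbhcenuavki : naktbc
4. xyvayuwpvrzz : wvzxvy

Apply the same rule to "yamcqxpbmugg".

Each output is the input with this applied: keep every other character starting from the first (positions 1st, 3rd, 5th, ...), then move the first 3 characters to the end (rotate left by 3).
On "yamcqxpbmugg": the first step gives "ymqpmg", and the second then gives "pmgymq".

pmgymq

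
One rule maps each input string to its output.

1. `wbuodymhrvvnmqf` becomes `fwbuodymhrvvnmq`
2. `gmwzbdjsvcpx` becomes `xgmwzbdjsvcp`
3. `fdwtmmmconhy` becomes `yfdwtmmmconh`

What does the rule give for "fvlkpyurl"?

lfvlkpyur

Looking at the pairs, the operation is to move the last character to the front.
For "fvlkpyurl" the result is "lfvlkpyur".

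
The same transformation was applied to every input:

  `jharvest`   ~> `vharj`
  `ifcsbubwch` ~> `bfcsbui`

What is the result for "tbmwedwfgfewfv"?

ebmwedwfgft

In each case the input is transformed by: delete the last 3 characters, then swap the first and last characters.
Applying both steps to "tbmwedwfgfewfv": "tbmwedwfgfe", then "ebmwedwfgft".
(Check on "jharvest": → "jharv" → "vharj" ✓)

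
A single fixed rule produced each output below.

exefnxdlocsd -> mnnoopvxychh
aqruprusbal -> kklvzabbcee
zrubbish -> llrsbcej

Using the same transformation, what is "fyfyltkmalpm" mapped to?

Each output is the input with this applied: sort the characters into alphabetical order, then shift every letter 10 places forward in the alphabet (wrapping around).
Starting from "fyfyltkmalpm": after the first operation, "affkllmmptyy"; after the second, "kppuvvwwzdii".

kppuvvwwzdii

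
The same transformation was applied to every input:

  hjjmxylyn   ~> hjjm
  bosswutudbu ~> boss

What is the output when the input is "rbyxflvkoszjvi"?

rbyx

The rule is to keep only the first 4 characters.
On "rbyxflvkoszjvi" that produces "rbyx".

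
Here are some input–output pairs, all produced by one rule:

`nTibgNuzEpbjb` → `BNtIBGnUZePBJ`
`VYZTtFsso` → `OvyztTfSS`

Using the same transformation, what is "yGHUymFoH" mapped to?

Looking at the pairs, the operation is to move the last character to the front, then flip the case of every letter.
"yGHUymFoH" → "hYghuYMfO".

hYghuYMfO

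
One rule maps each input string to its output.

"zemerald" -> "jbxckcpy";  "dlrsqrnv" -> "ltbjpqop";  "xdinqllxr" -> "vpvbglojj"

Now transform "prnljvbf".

zdnpljht

In each case the input is transformed by: shift every letter 2 places backward in the alphabet (wrapping around), then move the last 2 characters to the front (rotate right by 2).
"prnljvbf" → "npljhtzd" → "zdnpljht".
(Check on "zemerald": → "xckcpyjb" → "jbxckcpy" ✓)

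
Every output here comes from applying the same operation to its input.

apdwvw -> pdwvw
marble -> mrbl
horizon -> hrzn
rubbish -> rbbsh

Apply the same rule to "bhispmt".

bhspmt

In each case the input is transformed by: remove every vowel.
So "bhispmt" becomes "bhspmt".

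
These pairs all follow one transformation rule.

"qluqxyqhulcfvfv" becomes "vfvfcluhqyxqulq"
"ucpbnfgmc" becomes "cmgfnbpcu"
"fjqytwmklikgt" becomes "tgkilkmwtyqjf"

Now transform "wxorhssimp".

pmisshroxw

In each case the input is transformed by: reverse the string.
For "wxorhssimp" the result is "pmisshroxw".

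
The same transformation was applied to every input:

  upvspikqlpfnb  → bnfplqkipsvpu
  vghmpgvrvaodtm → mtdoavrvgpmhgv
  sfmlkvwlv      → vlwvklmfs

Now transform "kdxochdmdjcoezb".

The transformation: reverse the string.
"kdxochdmdjcoezb" → "bzeocjdmdhcoxdk".

bzeocjdmdhcoxdk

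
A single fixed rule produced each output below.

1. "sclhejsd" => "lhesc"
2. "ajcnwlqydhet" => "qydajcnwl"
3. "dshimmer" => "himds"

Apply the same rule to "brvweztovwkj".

Each output is the input with this applied: delete the last 3 characters, then move the last 3 characters to the front (rotate right by 3).
For "brvweztovwkj", step one produces "brvweztov"; step two turns that into "tovbrvwez".

tovbrvwez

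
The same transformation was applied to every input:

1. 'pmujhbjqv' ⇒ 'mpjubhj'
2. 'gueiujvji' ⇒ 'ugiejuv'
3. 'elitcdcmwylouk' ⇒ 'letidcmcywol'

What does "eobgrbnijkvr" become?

The transformation: delete the last 2 characters, then swap each adjacent pair of characters (1↔2, 3↔4, ...).
For "eobgrbnijkvr", step one produces "eobgrbnijk"; step two turns that into "oegbbrinkj".

oegbbrinkj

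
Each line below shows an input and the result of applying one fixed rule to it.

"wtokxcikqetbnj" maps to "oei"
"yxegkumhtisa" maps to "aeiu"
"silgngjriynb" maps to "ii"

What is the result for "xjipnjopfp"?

Rule — take characters alternately from the front and the back (1st, last, 2nd, 2nd-last, ...), then keep only the vowels.
Applying both steps to "xjipnjopfp": "xpjfipponj", then "io".

io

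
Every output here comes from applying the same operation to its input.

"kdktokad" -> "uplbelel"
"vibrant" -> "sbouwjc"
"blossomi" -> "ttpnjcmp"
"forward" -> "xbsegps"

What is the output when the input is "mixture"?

Each output is the input with this applied: shift every letter 1 place forward in the alphabet (wrapping around), then move the first 3 characters to the end (rotate left by 3).
On "mixture": the first step gives "njyuvsf", and the second then gives "uvsfnjy".
(Check on "vibrant": → "wjcsbou" → "sbouwjc" ✓)

uvsfnjy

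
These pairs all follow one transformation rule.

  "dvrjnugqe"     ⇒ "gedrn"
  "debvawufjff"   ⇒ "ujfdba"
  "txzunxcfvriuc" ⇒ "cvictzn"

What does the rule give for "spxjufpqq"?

pqsxu

The rule is to keep every other character starting from the first (positions 1st, 3rd, 5th, ...), then move the first 3 characters to the end (rotate left by 3).
Applying both steps to "spxjufpqq": "sxupq", then "pqsxu".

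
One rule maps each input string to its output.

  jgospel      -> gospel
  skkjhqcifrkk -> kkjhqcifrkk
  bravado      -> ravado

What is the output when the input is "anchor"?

The pattern: delete the first character.
Applying that to "anchor" gives "nchor".

nchor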